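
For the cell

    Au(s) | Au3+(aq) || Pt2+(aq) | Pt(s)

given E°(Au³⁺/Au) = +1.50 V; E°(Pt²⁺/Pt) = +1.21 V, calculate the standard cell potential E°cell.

By convention the left-hand electrode in cell notation is the anode (oxidation) and the right-hand electrode is the cathode (reduction).
E°cell = E°(right) − E°(left) = +1.21 − (+1.50) = −0.29 V.
The negative sign shows that, as written, the cell would require an external voltage to drive the reaction.

−0.29 V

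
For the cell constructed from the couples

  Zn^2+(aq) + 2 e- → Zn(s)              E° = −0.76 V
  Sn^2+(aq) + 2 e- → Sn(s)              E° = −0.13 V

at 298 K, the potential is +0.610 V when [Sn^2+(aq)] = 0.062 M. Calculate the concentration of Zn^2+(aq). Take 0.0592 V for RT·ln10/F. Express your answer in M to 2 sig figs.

The Sn²⁺/Sn couple has the larger reduction potential, so it is the cathode: E°cell = −0.13 − (−0.76) = +0.63 V and n = 2.
Since E = E° − (0.0592/n)·log Q, log Q = n(E° − E)/0.0592 = 0.676.
Balancing electrons gives Sn^2+(aq) + Zn(s) → Sn(s) + Zn^2+(aq); thus Q = [Zn^2+(aq)] / [Sn^2+(aq)].
Solving for the unknown gives log [Zn^2+(aq)] = −0.532, so [Zn^2+(aq)] ≈ 0.29 M.

0.29 M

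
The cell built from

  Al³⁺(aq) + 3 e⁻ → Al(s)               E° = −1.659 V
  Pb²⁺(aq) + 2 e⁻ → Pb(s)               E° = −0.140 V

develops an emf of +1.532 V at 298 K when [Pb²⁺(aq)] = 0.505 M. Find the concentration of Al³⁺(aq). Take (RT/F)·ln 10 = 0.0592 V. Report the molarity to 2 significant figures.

With Pb²⁺/Pb at the cathode and Al³⁺/Al at the anode, E°cell = −0.140 − (−1.659) = +1.519 V (n = 6).
Since E = E° − (0.0592/n)·log Q, log Q = n(E° − E)/0.0592 = −1.318.
Balancing electrons gives 3 Pb²⁺(aq) + 2 Al(s) → 3 Pb(s) + 2 Al³⁺(aq); thus Q = [Al³⁺(aq)]^2 / [Pb²⁺(aq)]^3.
Isolating [Al³⁺(aq)] in Q = 10^{−1.318} yields log [Al³⁺(aq)] = −1.104, i.e. 0.079 M.

0.079 M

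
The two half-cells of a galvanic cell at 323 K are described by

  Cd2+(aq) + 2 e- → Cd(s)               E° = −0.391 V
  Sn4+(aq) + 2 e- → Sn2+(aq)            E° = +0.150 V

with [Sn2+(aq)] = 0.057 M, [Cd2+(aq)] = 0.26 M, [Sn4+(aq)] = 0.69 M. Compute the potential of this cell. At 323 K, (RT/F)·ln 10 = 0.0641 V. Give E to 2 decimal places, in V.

+0.59 V

Since E°(Sn⁴⁺/Sn²⁺) > E°(Cd²⁺/Cd), Sn⁴⁺/Sn²⁺ serves as the cathode.
E°cell = +0.150 − (−0.391) = +0.541 V, with n = 2 electrons transferred.
For the overall reaction Sn4+(aq) + Cd(s) → Sn2+(aq) + Cd2+(aq), Q = ([Sn2+(aq)]·[Cd2+(aq)]) / [Sn4+(aq)] = 0.0215, giving log Q = −1.668.
Applying E = E° − (RT ln10/nF)·log Q gives +0.541 − (0.0641/2)(−1.668) = +0.59 V.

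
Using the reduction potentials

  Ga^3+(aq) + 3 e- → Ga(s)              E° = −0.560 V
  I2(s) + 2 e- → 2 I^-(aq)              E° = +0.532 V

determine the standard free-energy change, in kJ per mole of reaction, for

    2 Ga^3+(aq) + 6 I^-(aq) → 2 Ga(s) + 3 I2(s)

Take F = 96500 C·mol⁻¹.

+632 kJ/mol

In the reaction as written Ga^3+(aq) is reduced, so the Ga³⁺/Ga couple is the cathode and I₂/I⁻ is the anode.
E°cell = −0.560 − (+0.532) = −1.092 V; balancing electrons gives n = 6.
ΔG° = −nFE°cell = −(6)(96500)(−1.092) J/mol = +632 kJ/mol.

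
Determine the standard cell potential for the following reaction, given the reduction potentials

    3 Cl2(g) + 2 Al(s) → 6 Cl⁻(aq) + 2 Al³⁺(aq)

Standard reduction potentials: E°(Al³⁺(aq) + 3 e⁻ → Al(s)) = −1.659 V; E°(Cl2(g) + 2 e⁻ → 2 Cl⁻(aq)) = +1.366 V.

In the reaction as written, Cl2(g) is reduced (cathode) and Al³⁺(aq) is produced by oxidation at the anode.
E°cell = E°(cathode) − E°(anode) = +1.366 − (−1.659) = +3.025 V.
The positive value indicates the reaction is spontaneous as written.

+3.025 V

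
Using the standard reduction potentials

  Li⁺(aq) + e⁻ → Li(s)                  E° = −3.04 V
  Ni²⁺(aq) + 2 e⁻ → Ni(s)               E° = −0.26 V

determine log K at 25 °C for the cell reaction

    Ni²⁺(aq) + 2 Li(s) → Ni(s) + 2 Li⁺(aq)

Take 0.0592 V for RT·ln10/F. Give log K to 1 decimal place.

log K = 93.9

The Ni²⁺/Ni couple is reduced (cathode); E°cell = −0.26 − (−3.04) = +2.78 V with n = 2.
At equilibrium E = 0, so log K = nE°cell / 0.0592 = (2)(+2.78) / 0.0592 = 93.9.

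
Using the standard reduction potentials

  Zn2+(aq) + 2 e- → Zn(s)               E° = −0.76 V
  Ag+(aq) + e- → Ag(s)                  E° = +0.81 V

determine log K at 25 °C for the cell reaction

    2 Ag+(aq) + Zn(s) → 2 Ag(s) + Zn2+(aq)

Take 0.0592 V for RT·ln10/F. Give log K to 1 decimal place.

The Ag⁺/Ag couple is reduced (cathode); E°cell = +0.81 − (−0.76) = +1.57 V with n = 2.
At equilibrium E = 0, so log K = nE°cell / 0.0592 = (2)(+1.57) / 0.0592 = 53.0.

log K = 53.0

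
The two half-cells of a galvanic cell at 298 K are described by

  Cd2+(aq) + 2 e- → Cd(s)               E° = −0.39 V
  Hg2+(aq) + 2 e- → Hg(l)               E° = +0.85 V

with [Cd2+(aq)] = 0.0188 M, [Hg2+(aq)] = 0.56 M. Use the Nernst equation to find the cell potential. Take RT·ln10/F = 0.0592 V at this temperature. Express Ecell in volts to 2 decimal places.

The Hg²⁺/Hg couple has the more positive E°, so it is the cathode; Cd²⁺/Cd is the anode.
E°cell = E°cat − E°an = +0.85 − (−0.39) = +1.24 V; n = 2.
For the overall reaction Hg2+(aq) + Cd(s) → Hg(l) + Cd2+(aq), Q = [Cd2+(aq)] / [Hg2+(aq)] = 0.0336, giving log Q = −1.474.
Applying E = E° − (RT ln10/nF)·log Q gives +1.24 − (0.0592/2)(−1.474) = +1.28 V.

+1.28 V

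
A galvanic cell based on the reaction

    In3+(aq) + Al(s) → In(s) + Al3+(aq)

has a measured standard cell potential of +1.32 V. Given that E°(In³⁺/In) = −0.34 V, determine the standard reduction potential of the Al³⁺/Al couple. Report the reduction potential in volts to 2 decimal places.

In the reaction as written the In³⁺/In couple is reduced (cathode) and Al³⁺/Al is oxidized (anode), so E°cell = E°(In³⁺/In) − E°(Al³⁺/Al).
E°(Al³⁺/Al) = E°(cathode) − E°cell = −0.34 − (+1.32) = −1.66 V.

−1.66 V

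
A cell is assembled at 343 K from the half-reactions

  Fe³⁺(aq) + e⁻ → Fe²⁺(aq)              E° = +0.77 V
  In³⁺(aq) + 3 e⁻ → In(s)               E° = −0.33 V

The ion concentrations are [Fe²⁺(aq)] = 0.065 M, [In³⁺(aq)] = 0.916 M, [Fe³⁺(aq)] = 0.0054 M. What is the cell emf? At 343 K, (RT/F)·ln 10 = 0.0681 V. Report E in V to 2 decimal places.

+1.03 V

The Fe³⁺/Fe²⁺ couple has the more positive E°, so it is the cathode; In³⁺/In is the anode.
The standard potential is +0.77 − (−0.33) = +1.10 V and the balanced reaction transfers n = 3 electrons.
The balanced reaction is 3 Fe³⁺(aq) + In(s) → 3 Fe²⁺(aq) + In³⁺(aq), so Q = ([Fe²⁺(aq)]^3·[In³⁺(aq)]) / [Fe³⁺(aq)]^3 = 1.6×10^3 and log Q = 3.203.
Applying E = E° − (RT ln10/nF)·log Q gives +1.10 − (0.0681/3)(3.203) = +1.03 V.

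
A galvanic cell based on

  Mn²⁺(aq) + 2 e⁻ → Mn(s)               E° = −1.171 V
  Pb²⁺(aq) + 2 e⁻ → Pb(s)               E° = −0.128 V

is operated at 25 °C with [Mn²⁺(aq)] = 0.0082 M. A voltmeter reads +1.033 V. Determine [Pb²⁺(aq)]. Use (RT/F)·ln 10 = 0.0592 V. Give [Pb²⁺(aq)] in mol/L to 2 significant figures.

0.0038 M

With Pb²⁺/Pb at the cathode and Mn²⁺/Mn at the anode, E°cell = −0.128 − (−1.171) = +1.043 V (n = 2).
Rearranging E = E° − (0.0592/n)·log Q gives log Q = 2(+1.043 − (+1.033))/0.0592 = 0.338.
The balanced reaction is Pb²⁺(aq) + Mn(s) → Pb(s) + Mn²⁺(aq), so Q = [Mn²⁺(aq)] / [Pb²⁺(aq)].
Isolating [Pb²⁺(aq)] in Q = 10^{0.338} yields log [Pb²⁺(aq)] = −2.424, i.e. 0.0038 M.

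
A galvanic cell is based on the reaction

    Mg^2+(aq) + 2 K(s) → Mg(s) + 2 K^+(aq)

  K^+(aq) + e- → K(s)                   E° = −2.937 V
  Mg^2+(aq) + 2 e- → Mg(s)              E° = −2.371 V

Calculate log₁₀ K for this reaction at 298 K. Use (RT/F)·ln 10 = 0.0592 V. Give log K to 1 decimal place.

The Mg²⁺/Mg couple is reduced (cathode); E°cell = −2.371 − (−2.937) = +0.566 V with n = 2.
At equilibrium E = 0, so log K = nE°cell / 0.0592 = (2)(+0.566) / 0.0592 = 19.1.

log K = 19.1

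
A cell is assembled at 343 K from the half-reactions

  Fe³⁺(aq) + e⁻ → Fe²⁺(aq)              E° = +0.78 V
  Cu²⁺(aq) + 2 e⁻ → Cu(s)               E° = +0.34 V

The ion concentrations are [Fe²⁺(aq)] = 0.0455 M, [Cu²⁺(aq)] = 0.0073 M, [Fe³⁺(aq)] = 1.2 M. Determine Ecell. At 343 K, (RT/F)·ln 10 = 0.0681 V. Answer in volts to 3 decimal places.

+0.610 V

The Fe³⁺/Fe²⁺ couple has the more positive E°, so it is the cathode; Cu²⁺/Cu is the anode.
E°cell = +0.78 − (+0.34) = +0.44 V, with n = 2 electrons transferred.
For the overall reaction 2 Fe³⁺(aq) + Cu(s) → 2 Fe²⁺(aq) + Cu²⁺(aq), Q = ([Fe²⁺(aq)]^2·[Cu²⁺(aq)]) / [Fe³⁺(aq)]^2 = 1.05×10^−5, giving log Q = −4.979.
E = E° − (0.0681/n)·log Q = +0.44 − (0.0681/2)(−4.979) = +0.610 V.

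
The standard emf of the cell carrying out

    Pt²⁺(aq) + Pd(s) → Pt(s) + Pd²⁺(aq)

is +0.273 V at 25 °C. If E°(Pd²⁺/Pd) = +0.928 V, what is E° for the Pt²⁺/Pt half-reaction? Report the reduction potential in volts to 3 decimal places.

In the reaction as written the Pt²⁺/Pt couple is reduced (cathode) and Pd²⁺/Pd is oxidized (anode), so E°cell = E°(Pt²⁺/Pt) − E°(Pd²⁺/Pd).
E°(Pt²⁺/Pt) = E°cell + E°(anode) = +0.273 + (+0.928) = +1.201 V.

+1.201 V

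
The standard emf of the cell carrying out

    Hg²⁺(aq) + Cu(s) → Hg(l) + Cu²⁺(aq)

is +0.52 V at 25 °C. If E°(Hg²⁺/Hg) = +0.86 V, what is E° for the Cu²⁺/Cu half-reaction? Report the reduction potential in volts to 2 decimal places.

+0.34 V

In the reaction as written the Hg²⁺/Hg couple is reduced (cathode) and Cu²⁺/Cu is oxidized (anode), so E°cell = E°(Hg²⁺/Hg) − E°(Cu²⁺/Cu).
E°(Cu²⁺/Cu) = E°(cathode) − E°cell = +0.86 − (+0.52) = +0.34 V.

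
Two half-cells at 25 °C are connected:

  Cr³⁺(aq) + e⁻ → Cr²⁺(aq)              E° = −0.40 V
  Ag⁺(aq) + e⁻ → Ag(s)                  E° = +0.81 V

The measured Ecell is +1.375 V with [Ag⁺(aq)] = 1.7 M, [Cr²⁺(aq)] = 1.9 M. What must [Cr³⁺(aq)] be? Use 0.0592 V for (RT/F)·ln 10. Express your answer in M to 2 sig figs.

Ag⁺/Ag is the cathode (higher E°); E°cell = +0.81 − (−0.40) = +1.21 V with n = 1.
From the Nernst equation, log Q = n(E° − E)/0.0592 = 1·(+1.21 − (+1.375))/0.0592 = −2.787.
The balanced reaction is Ag⁺(aq) + Cr²⁺(aq) → Ag(s) + Cr³⁺(aq), so Q = [Cr³⁺(aq)] / ([Ag⁺(aq)]·[Cr²⁺(aq)]).
Solving for the unknown gives log [Cr³⁺(aq)] = −2.278, so [Cr³⁺(aq)] ≈ 0.0053 M.

0.0053 M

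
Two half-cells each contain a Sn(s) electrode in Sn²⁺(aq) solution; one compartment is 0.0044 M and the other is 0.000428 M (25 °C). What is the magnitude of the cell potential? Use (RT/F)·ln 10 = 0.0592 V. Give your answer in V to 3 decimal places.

0.030 V

For a concentration cell E°cell = 0, since both electrodes use the same couple.
The compartment with the higher Sn²⁺(aq) concentration (0.0044 M) acts as the cathode; ions are reduced there and produced at the dilute (0.000428 M) anode.
With n = 2, Ecell = −(0.0592/2)·log([dilute]/[conc]) = −(0.0592/2)·log(0.000428/0.0044) = +0.030 V.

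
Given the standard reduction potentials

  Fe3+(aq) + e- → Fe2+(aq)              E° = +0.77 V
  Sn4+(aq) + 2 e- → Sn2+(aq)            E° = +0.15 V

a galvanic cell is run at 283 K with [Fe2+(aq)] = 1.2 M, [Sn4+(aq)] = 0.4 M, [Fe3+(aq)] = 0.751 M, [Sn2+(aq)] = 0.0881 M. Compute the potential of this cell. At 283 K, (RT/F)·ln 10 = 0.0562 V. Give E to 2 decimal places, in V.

+0.59 V

Since E°(Fe³⁺/Fe²⁺) > E°(Sn⁴⁺/Sn²⁺), Fe³⁺/Fe²⁺ serves as the cathode.
E°cell = E°cat − E°an = +0.77 − (+0.15) = +0.62 V; n = 2.
The balanced reaction is 2 Fe3+(aq) + Sn2+(aq) → 2 Fe2+(aq) + Sn4+(aq), so Q = ([Fe2+(aq)]^2·[Sn4+(aq)]) / ([Fe3+(aq)]^2·[Sn2+(aq)]) = 11.6 and log Q = 1.064.
By the Nernst equation, E = +0.62 − (0.0562/2)·(1.064) = +0.59 V.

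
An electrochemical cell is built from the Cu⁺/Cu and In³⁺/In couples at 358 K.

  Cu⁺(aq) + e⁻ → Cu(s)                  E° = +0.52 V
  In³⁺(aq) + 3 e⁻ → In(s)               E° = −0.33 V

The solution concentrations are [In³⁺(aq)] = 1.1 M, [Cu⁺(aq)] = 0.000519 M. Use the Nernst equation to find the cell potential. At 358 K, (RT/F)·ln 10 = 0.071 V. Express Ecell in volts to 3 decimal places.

Cu⁺/Cu is reduced (cathode, E° = +0.52 V) and In³⁺/In is oxidized (anode).
E°cell = +0.52 − (−0.33) = +0.85 V, with n = 3 electrons transferred.
The balanced reaction is 3 Cu⁺(aq) + In(s) → 3 Cu(s) + In³⁺(aq), so Q = [In³⁺(aq)] / [Cu⁺(aq)]^3 = 7.87×10^9 and log Q = 9.896.
Applying E = E° − (RT ln10/nF)·log Q gives +0.85 − (0.071/3)(9.896) = +0.616 V.

+0.616 V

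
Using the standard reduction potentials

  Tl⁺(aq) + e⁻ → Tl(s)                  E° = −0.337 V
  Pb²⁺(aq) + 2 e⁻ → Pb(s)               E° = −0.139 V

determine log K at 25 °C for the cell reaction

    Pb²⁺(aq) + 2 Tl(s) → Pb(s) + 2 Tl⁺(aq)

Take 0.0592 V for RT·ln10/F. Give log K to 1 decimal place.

The Pb²⁺/Pb couple is reduced (cathode); E°cell = −0.139 − (−0.337) = +0.198 V with n = 2.
At equilibrium E = 0, so log K = nE°cell / 0.0592 = (2)(+0.198) / 0.0592 = 6.7.

log K = 6.7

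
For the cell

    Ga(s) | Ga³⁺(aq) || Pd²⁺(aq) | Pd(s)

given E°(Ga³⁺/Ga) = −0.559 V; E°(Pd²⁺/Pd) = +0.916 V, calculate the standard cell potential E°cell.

By convention the left-hand electrode in cell notation is the anode (oxidation) and the right-hand electrode is the cathode (reduction).
E°cell = E°(right) − E°(left) = +0.916 − (−0.559) = +1.475 V.

+1.475 V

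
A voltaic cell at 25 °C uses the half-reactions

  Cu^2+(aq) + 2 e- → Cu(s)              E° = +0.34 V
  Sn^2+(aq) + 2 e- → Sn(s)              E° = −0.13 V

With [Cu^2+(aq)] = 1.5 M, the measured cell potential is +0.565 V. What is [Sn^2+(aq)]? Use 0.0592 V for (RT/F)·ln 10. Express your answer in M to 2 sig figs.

0.00093 M

Cu²⁺/Cu is the cathode (higher E°); E°cell = +0.34 − (−0.13) = +0.47 V with n = 2.
Since E = E° − (0.0592/n)·log Q, log Q = n(E° − E)/0.0592 = −3.209.
For Cu^2+(aq) + Sn(s) → Cu(s) + Sn^2+(aq), the reaction quotient is Q = [Sn^2+(aq)] / [Cu^2+(aq)].
Substituting the known concentrations and solving, log [Sn^2+(aq)] = −3.033 and [Sn^2+(aq)] = 0.00093 M.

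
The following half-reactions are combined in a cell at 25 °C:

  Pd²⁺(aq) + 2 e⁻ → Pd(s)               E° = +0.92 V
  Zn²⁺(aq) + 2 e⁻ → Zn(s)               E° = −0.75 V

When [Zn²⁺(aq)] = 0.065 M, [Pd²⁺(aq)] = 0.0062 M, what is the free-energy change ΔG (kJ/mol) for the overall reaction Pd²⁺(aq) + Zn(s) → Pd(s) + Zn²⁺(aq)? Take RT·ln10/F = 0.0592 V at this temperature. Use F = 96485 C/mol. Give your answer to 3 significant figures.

E°cell = +0.92 − (−0.75) = +1.67 V; the balanced reaction transfers n = 2 electrons.
Q = [Zn²⁺(aq)] / [Pd²⁺(aq)] = 10.5, so log Q = 1.021 and E = +1.67 − (0.0592/2)(1.021) = +1.6398 V.
Finally ΔG = −nFE = −(2)(96485 C/mol)(+1.6398 V) = −316 kJ/mol.

−316 kJ/mol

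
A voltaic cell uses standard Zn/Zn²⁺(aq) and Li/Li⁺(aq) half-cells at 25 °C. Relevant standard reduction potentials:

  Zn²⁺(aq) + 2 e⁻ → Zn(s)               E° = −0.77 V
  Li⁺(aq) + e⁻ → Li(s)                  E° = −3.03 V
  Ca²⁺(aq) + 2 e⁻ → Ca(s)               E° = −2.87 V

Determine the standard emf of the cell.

+2.26 V

The Zn²⁺/Zn couple has the higher E°, so Zn ion is reduced (cathode) and Li is oxidized (anode).
E°cell = E°(cathode) − E°(anode) = −0.77 − (−3.03) = +2.26 V.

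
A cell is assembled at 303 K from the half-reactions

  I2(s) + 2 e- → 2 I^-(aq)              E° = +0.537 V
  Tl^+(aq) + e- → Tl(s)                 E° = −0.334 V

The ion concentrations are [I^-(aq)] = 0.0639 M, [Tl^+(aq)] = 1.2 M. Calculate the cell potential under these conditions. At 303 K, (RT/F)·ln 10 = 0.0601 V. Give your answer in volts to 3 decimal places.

+0.938 V

Since E°(I₂/I⁻) > E°(Tl⁺/Tl), I₂/I⁻ serves as the cathode.
The standard potential is +0.537 − (−0.334) = +0.871 V and the balanced reaction transfers n = 2 electrons.
Balancing gives I2(s) + 2 Tl(s) → 2 I^-(aq) + 2 Tl^+(aq); hence Q = [I^-(aq)]^2·[Tl^+(aq)]^2 = 0.00588 (log Q = −2.231).
Applying E = E° − (RT ln10/nF)·log Q gives +0.871 − (0.0601/2)(−2.231) = +0.938 V.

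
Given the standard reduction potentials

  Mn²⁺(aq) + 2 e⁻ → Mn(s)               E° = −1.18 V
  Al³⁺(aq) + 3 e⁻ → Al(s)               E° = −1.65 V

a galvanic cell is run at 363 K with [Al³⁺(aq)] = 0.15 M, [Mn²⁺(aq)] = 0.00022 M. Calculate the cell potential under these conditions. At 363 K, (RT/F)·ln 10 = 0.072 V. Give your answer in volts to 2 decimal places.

Since E°(Mn²⁺/Mn) > E°(Al³⁺/Al), Mn²⁺/Mn serves as the cathode.
The standard potential is −1.18 − (−1.65) = +0.47 V and the balanced reaction transfers n = 6 electrons.
For the overall reaction 3 Mn²⁺(aq) + 2 Al(s) → 3 Mn(s) + 2 Al³⁺(aq), Q = [Al³⁺(aq)]^2 / [Mn²⁺(aq)]^3 = 2.11×10^9, giving log Q = 9.325.
Applying E = E° − (RT ln10/nF)·log Q gives +0.47 − (0.072/6)(9.325) = +0.36 V.

+0.36 V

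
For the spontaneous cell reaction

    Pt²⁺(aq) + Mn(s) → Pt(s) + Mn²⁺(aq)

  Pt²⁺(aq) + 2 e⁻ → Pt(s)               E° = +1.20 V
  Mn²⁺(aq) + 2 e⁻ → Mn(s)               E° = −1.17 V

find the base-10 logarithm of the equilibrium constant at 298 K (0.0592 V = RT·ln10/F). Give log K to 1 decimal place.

log K = 80.1

The Pt²⁺/Pt couple is reduced (cathode); E°cell = +1.20 − (−1.17) = +2.37 V with n = 2.
At equilibrium E = 0, so log K = nE°cell / 0.0592 = (2)(+2.37) / 0.0592 = 80.1.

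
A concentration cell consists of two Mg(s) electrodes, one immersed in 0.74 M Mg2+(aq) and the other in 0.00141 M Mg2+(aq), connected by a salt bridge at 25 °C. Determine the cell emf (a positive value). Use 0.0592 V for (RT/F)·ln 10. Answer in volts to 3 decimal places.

For a concentration cell E°cell = 0, since both electrodes use the same couple.
The compartment with the higher Mg2+(aq) concentration (0.74 M) acts as the cathode; ions are reduced there and produced at the dilute (0.00141 M) anode.
With n = 2, Ecell = −(0.0592/2)·log([dilute]/[conc]) = −(0.0592/2)·log(0.00141/0.74) = +0.081 V.

0.081 V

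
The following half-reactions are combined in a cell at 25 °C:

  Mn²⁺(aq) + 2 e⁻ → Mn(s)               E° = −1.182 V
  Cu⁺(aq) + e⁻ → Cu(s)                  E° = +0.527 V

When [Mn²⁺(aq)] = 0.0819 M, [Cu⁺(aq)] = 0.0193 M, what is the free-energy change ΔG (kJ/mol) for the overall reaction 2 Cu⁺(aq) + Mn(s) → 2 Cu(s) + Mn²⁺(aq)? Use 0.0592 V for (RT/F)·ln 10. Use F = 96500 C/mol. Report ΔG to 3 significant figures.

−316 kJ/mol

The standard cell potential is +0.527 − (−1.182) = +1.709 V, with n = 2 electrons in the balanced equation.
Here Q = [Mn²⁺(aq)] / [Cu⁺(aq)]^2 = 220 (log Q = 2.342), giving E = +1.709 − (0.0592/2)·(2.342) = +1.6397 V.
Finally ΔG = −nFE = −(2)(96500 C/mol)(+1.6397 V) = −316 kJ/mol.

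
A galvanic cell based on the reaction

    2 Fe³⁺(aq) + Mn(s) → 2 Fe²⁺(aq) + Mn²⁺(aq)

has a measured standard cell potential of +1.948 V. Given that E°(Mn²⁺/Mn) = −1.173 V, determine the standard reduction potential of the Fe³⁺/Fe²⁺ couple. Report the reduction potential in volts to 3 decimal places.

In the reaction as written the Fe³⁺/Fe²⁺ couple is reduced (cathode) and Mn²⁺/Mn is oxidized (anode), so E°cell = E°(Fe³⁺/Fe²⁺) − E°(Mn²⁺/Mn).
E°(Fe³⁺/Fe²⁺) = E°cell + E°(anode) = +1.948 + (−1.173) = +0.775 V.

+0.775 V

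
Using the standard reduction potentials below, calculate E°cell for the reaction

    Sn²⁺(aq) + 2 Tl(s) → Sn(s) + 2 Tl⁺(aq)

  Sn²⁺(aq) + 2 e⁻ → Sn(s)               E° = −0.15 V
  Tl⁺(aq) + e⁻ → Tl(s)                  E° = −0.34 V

Sn²⁺(aq) gains electrons, so the Sn²⁺/Sn couple is the cathode; the Tl⁺/Tl couple is the anode.
E°cell = E°(cathode) − E°(anode) = −0.15 − (−0.34) = +0.19 V.
The positive value indicates the reaction is spontaneous as written.

+0.19 V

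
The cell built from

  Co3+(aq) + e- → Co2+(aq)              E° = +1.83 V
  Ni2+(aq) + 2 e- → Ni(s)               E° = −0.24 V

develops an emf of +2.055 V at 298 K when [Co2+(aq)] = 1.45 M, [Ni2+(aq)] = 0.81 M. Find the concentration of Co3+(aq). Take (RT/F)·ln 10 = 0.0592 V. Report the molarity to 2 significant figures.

0.73 M

With Co³⁺/Co²⁺ at the cathode and Ni²⁺/Ni at the anode, E°cell = +1.83 − (−0.24) = +2.07 V (n = 2).
From the Nernst equation, log Q = n(E° − E)/0.0592 = 2·(+2.07 − (+2.055))/0.0592 = 0.507.
The balanced reaction is 2 Co3+(aq) + Ni(s) → 2 Co2+(aq) + Ni2+(aq), so Q = ([Co2+(aq)]^2·[Ni2+(aq)]) / [Co3+(aq)]^2.
Substituting the known concentrations and solving, log [Co3+(aq)] = −0.138 and [Co3+(aq)] = 0.73 M.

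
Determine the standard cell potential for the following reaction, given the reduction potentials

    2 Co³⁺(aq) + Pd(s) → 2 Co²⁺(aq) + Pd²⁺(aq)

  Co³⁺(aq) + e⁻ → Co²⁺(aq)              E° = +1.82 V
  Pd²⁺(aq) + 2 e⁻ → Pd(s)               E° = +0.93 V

Co³⁺(aq) gains electrons, so the Co³⁺/Co²⁺ couple is the cathode; the Pd²⁺/Pd couple is the anode.
E°cell = E°(cathode) − E°(anode) = +1.82 − (+0.93) = +0.89 V.
The positive value indicates the reaction is spontaneous as written.

+0.89 V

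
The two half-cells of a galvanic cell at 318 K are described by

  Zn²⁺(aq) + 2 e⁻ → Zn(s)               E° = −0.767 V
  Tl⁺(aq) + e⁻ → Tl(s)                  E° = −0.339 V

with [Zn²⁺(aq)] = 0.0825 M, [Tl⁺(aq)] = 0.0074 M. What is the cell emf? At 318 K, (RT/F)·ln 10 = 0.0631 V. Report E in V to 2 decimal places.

Tl⁺/Tl is reduced (cathode, E° = −0.339 V) and Zn²⁺/Zn is oxidized (anode).
E°cell = E°cat − E°an = −0.339 − (−0.767) = +0.428 V; n = 2.
For the overall reaction 2 Tl⁺(aq) + Zn(s) → 2 Tl(s) + Zn²⁺(aq), Q = [Zn²⁺(aq)] / [Tl⁺(aq)]^2 = 1.51×10^3, giving log Q = 3.178.
By the Nernst equation, E = +0.428 − (0.0631/2)·(3.178) = +0.33 V.

+0.33 V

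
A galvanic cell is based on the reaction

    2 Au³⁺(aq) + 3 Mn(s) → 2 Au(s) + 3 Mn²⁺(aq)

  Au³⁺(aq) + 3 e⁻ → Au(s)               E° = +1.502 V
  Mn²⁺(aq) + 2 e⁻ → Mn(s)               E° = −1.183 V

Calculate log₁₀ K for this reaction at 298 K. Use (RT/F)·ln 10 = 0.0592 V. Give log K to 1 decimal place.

log K = 272.1

The Au³⁺/Au couple is reduced (cathode); E°cell = +1.502 − (−1.183) = +2.685 V with n = 6.
At equilibrium E = 0, so log K = nE°cell / 0.0592 = (6)(+2.685) / 0.0592 = 272.1.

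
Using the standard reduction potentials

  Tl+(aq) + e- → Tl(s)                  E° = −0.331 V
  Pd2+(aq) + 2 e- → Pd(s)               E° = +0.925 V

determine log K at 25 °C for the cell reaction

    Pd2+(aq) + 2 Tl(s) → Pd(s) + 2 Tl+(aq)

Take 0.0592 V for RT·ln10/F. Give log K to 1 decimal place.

log K = 42.4

The Pd²⁺/Pd couple is reduced (cathode); E°cell = +0.925 − (−0.331) = +1.256 V with n = 2.
At equilibrium E = 0, so log K = nE°cell / 0.0592 = (2)(+1.256) / 0.0592 = 42.4.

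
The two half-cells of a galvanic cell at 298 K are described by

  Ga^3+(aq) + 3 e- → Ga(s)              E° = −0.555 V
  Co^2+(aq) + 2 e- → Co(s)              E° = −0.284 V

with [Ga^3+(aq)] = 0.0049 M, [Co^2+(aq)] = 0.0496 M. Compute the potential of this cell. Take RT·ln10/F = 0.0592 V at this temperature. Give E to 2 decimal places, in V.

Co²⁺/Co is reduced (cathode, E° = −0.284 V) and Ga³⁺/Ga is oxidized (anode).
E°cell = −0.284 − (−0.555) = +0.271 V, with n = 6 electrons transferred.
Balancing gives 3 Co^2+(aq) + 2 Ga(s) → 3 Co(s) + 2 Ga^3+(aq); hence Q = [Ga^3+(aq)]^2 / [Co^2+(aq)]^3 = 0.197 (log Q = −0.706).
By the Nernst equation, E = +0.271 − (0.0592/6)·(−0.706) = +0.28 V.

+0.28 V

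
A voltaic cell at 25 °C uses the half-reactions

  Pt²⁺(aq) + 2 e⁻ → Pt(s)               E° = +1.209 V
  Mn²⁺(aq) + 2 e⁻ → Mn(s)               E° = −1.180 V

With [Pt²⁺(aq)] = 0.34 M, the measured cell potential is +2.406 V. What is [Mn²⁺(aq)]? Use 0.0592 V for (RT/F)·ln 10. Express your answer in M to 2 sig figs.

0.091 M

With Pt²⁺/Pt at the cathode and Mn²⁺/Mn at the anode, E°cell = +1.209 − (−1.180) = +2.389 V (n = 2).
Rearranging E = E° − (0.0592/n)·log Q gives log Q = 2(+2.389 − (+2.406))/0.0592 = −0.574.
For Pt²⁺(aq) + Mn(s) → Pt(s) + Mn²⁺(aq), the reaction quotient is Q = [Mn²⁺(aq)] / [Pt²⁺(aq)].
Solving for the unknown gives log [Mn²⁺(aq)] = −1.043, so [Mn²⁺(aq)] ≈ 0.091 M.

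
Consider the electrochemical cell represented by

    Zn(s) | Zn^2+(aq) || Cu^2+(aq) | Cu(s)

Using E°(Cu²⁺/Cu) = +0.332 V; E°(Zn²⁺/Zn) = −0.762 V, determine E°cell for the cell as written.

By convention the left-hand electrode in cell notation is the anode (oxidation) and the right-hand electrode is the cathode (reduction).
E°cell = E°(right) − E°(left) = +0.332 − (−0.762) = +1.094 V.

+1.094 V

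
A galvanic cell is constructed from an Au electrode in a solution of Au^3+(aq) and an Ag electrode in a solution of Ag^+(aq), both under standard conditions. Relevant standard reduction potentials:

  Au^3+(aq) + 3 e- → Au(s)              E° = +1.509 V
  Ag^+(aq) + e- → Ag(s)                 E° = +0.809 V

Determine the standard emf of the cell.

Of the two couples in this cell, the one with the more positive reduction potential is reduced at the cathode: here that is Au³⁺/Au (+1.509 V); Ag⁺/Ag (+0.809 V) is the anode.
E°cell = E°(cathode) − E°(anode) = +1.509 − (+0.809) = +0.700 V.

+0.700 V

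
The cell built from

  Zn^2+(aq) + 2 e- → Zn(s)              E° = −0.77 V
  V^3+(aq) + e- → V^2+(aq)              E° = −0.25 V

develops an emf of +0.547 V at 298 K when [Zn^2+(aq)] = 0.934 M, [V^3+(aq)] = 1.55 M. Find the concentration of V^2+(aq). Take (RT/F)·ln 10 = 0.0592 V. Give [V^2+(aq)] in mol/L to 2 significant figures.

0.56 M

V³⁺/V²⁺ is the cathode (higher E°); E°cell = −0.25 − (−0.77) = +0.52 V with n = 2.
Since E = E° − (0.0592/n)·log Q, log Q = n(E° − E)/0.0592 = −0.912.
For 2 V^3+(aq) + Zn(s) → 2 V^2+(aq) + Zn^2+(aq), the reaction quotient is Q = ([V^2+(aq)]^2·[Zn^2+(aq)]) / [V^3+(aq)]^2.
Solving for the unknown gives log [V^2+(aq)] = −0.251, so [V^2+(aq)] ≈ 0.56 M.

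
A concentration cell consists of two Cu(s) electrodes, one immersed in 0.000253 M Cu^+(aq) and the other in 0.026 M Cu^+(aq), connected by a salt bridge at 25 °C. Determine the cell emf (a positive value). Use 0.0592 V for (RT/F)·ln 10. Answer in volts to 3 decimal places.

For a concentration cell E°cell = 0, since both electrodes use the same couple.
The compartment with the higher Cu^+(aq) concentration (0.026 M) acts as the cathode; ions are reduced there and produced at the dilute (0.000253 M) anode.
With n = 1, Ecell = −(0.0592/1)·log([dilute]/[conc]) = −(0.0592/1)·log(0.000253/0.026) = +0.119 V.

0.119 V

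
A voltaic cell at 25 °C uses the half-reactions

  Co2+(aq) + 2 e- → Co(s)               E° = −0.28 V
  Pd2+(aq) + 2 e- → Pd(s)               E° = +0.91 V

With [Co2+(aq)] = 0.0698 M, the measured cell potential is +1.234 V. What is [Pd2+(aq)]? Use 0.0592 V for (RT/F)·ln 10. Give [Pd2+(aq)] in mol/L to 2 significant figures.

With Pd²⁺/Pd at the cathode and Co²⁺/Co at the anode, E°cell = +0.91 − (−0.28) = +1.19 V (n = 2).
Since E = E° − (0.0592/n)·log Q, log Q = n(E° − E)/0.0592 = −1.486.
Balancing electrons gives Pd2+(aq) + Co(s) → Pd(s) + Co2+(aq); thus Q = [Co2+(aq)] / [Pd2+(aq)].
Solving for the unknown gives log [Pd2+(aq)] = 0.330, so [Pd2+(aq)] ≈ 2.1 M.

2.1 M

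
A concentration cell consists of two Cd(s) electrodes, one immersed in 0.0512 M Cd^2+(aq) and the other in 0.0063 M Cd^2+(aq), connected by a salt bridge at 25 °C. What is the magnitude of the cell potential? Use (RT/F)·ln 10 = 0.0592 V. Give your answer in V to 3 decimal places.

0.027 V

For a concentration cell E°cell = 0, since both electrodes use the same couple.
The compartment with the higher Cd^2+(aq) concentration (0.0512 M) acts as the cathode; ions are reduced there and produced at the dilute (0.0063 M) anode.
With n = 2, Ecell = −(0.0592/2)·log([dilute]/[conc]) = −(0.0592/2)·log(0.0063/0.0512) = +0.027 V.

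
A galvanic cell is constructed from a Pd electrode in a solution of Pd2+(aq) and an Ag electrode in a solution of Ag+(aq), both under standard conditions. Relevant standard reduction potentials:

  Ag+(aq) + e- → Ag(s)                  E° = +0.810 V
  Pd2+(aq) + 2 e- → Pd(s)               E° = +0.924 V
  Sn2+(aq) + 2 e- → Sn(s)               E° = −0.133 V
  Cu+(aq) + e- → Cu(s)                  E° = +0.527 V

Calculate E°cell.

Of the two couples in this cell, the one with the more positive reduction potential is reduced at the cathode: here that is Pd²⁺/Pd (+0.924 V); Ag⁺/Ag (+0.810 V) is the anode.
E°cell = E°(cathode) − E°(anode) = +0.924 − (+0.810) = +0.114 V.

+0.114 V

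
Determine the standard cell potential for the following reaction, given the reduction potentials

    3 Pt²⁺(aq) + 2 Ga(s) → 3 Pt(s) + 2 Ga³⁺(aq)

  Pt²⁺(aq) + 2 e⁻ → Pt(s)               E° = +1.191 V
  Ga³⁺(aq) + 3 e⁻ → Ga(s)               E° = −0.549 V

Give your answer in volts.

Pt²⁺(aq) gains electrons, so the Pt²⁺/Pt couple is the cathode; the Ga³⁺/Ga couple is the anode.
E°cell = E°(cathode) − E°(anode) = +1.191 − (−0.549) = +1.740 V.

+1.740 V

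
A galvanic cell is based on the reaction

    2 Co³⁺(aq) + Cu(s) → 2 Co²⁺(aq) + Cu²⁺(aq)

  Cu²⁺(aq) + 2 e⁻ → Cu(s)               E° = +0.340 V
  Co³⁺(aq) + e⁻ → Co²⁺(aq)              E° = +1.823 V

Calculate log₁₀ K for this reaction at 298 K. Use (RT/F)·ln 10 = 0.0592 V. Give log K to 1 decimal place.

log K = 50.1

The Co³⁺/Co²⁺ couple is reduced (cathode); E°cell = +1.823 − (+0.340) = +1.483 V with n = 2.
At equilibrium E = 0, so log K = nE°cell / 0.0592 = (2)(+1.483) / 0.0592 = 50.1.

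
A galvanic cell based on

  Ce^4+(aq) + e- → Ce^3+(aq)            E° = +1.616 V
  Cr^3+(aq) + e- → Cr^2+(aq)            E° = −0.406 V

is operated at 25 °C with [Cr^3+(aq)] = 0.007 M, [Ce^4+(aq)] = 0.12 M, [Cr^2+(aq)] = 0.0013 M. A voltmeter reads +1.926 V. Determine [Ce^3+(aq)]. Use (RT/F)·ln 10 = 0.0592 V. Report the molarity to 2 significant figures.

0.93 M

With Ce⁴⁺/Ce³⁺ at the cathode and Cr³⁺/Cr²⁺ at the anode, E°cell = +1.616 − (−0.406) = +2.022 V (n = 1).
Since E = E° − (0.0592/n)·log Q, log Q = n(E° − E)/0.0592 = 1.622.
For Ce^4+(aq) + Cr^2+(aq) → Ce^3+(aq) + Cr^3+(aq), the reaction quotient is Q = ([Ce^3+(aq)]·[Cr^3+(aq)]) / ([Ce^4+(aq)]·[Cr^2+(aq)]).
Substituting the known concentrations and solving, log [Ce^3+(aq)] = −0.030 and [Ce^3+(aq)] = 0.93 M.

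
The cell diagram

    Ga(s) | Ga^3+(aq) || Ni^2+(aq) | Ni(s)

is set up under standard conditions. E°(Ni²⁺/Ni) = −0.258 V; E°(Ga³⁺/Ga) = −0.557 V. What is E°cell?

By convention the left-hand electrode in cell notation is the anode (oxidation) and the right-hand electrode is the cathode (reduction).
E°cell = E°(right) − E°(left) = −0.258 − (−0.557) = +0.299 V.

+0.299 V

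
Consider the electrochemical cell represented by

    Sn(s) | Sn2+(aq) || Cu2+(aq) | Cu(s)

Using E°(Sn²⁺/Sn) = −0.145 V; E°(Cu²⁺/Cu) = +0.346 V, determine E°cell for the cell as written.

+0.491 V

By convention the left-hand electrode in cell notation is the anode (oxidation) and the right-hand electrode is the cathode (reduction).
E°cell = E°(right) − E°(left) = +0.346 − (−0.145) = +0.491 V.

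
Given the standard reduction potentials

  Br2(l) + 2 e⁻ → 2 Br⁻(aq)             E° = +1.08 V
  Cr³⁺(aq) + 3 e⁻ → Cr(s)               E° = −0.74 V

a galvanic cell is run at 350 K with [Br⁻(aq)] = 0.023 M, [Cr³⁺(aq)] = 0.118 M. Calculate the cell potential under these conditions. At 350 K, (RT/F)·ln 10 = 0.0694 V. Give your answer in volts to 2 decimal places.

The Br₂/Br⁻ couple has the more positive E°, so it is the cathode; Cr³⁺/Cr is the anode.
The standard potential is +1.08 − (−0.74) = +1.82 V and the balanced reaction transfers n = 6 electrons.
For the overall reaction 3 Br2(l) + 2 Cr(s) → 6 Br⁻(aq) + 2 Cr³⁺(aq), Q = [Br⁻(aq)]^6·[Cr³⁺(aq)]^2 = 2.06×10^−12, giving log Q = −11.686.
E = E° − (0.0694/n)·log Q = +1.82 − (0.0694/6)(−11.686) = +1.96 V.

+1.96 V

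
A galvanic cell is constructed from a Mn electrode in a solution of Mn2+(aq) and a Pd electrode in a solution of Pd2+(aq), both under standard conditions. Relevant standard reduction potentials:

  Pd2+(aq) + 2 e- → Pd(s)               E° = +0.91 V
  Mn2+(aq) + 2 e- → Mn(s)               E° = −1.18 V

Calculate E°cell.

The Pd²⁺/Pd couple has the higher E°, so Pd ion is reduced (cathode) and Mn is oxidized (anode).
E°cell = E°(cathode) − E°(anode) = +0.91 − (−1.18) = +2.09 V.

+2.09 V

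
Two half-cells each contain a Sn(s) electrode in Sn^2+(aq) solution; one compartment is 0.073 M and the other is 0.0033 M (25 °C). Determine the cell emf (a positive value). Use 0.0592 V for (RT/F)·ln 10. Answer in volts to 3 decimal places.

0.040 V

For a concentration cell E°cell = 0, since both electrodes use the same couple.
The compartment with the higher Sn^2+(aq) concentration (0.073 M) acts as the cathode; ions are reduced there and produced at the dilute (0.0033 M) anode.
With n = 2, Ecell = −(0.0592/2)·log([dilute]/[conc]) = −(0.0592/2)·log(0.0033/0.073) = +0.040 V.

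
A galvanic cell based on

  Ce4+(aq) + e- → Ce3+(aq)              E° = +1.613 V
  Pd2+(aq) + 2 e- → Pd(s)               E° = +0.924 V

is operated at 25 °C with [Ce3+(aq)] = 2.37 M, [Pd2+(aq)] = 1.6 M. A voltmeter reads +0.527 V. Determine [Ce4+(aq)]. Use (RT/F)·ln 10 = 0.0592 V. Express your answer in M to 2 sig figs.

The Ce⁴⁺/Ce³⁺ couple has the larger reduction potential, so it is the cathode: E°cell = +1.613 − (+0.924) = +0.689 V and n = 2.
From the Nernst equation, log Q = n(E° − E)/0.0592 = 2·(+0.689 − (+0.527))/0.0592 = 5.473.
Balancing electrons gives 2 Ce4+(aq) + Pd(s) → 2 Ce3+(aq) + Pd2+(aq); thus Q = ([Ce3+(aq)]^2·[Pd2+(aq)]) / [Ce4+(aq)]^2.
Solving for the unknown gives log [Ce4+(aq)] = −2.260, so [Ce4+(aq)] ≈ 0.0055 M.

0.0055 M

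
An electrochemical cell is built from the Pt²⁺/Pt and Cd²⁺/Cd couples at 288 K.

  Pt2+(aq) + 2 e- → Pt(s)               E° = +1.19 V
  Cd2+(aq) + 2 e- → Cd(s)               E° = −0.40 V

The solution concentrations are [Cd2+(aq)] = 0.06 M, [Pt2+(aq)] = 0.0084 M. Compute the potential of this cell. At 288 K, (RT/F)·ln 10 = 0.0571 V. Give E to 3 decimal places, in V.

Pt²⁺/Pt is reduced (cathode, E° = +1.19 V) and Cd²⁺/Cd is oxidized (anode).
E°cell = +1.19 − (−0.40) = +1.59 V, with n = 2 electrons transferred.
Balancing gives Pt2+(aq) + Cd(s) → Pt(s) + Cd2+(aq); hence Q = [Cd2+(aq)] / [Pt2+(aq)] = 7.14 (log Q = 0.854).
E = E° − (0.0571/n)·log Q = +1.59 − (0.0571/2)(0.854) = +1.566 V.

+1.566 V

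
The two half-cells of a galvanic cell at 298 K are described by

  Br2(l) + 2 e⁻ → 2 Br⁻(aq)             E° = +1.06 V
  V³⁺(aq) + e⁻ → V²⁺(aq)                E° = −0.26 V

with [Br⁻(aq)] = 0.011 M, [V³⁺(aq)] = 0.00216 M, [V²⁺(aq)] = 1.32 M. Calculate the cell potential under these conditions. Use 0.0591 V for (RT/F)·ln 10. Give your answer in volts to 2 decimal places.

+1.60 V

Br₂/Br⁻ is reduced (cathode, E° = +1.06 V) and V³⁺/V²⁺ is oxidized (anode).
E°cell = E°cat − E°an = +1.06 − (−0.26) = +1.32 V; n = 2.
Balancing gives Br2(l) + 2 V²⁺(aq) → 2 Br⁻(aq) + 2 V³⁺(aq); hence Q = ([Br⁻(aq)]^2·[V³⁺(aq)]^2) / [V²⁺(aq)]^2 = 3.24×10^−10 (log Q = −9.489).
By the Nernst equation, E = +1.32 − (0.0591/2)·(−9.489) = +1.60 V.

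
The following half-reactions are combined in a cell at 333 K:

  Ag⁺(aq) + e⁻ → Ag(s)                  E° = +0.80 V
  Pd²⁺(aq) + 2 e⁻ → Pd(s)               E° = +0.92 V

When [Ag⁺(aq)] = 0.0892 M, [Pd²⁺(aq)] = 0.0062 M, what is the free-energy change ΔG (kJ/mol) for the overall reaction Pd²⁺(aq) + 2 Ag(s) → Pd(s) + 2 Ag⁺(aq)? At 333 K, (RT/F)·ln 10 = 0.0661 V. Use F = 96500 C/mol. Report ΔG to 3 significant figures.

With Pd²⁺/Pd reduced at the cathode, E°cell = +0.92 − (+0.80) = +0.12 V and n = 2.
Q = [Ag⁺(aq)]^2 / [Pd²⁺(aq)] = 1.28, so log Q = 0.108 and E = +0.12 − (0.0661/2)(0.108) = +0.1164 V.
Then ΔG = −nFE = −2 × 96500 × +0.1164 J/mol = −22.5 kJ/mol.

−22.5 kJ/mol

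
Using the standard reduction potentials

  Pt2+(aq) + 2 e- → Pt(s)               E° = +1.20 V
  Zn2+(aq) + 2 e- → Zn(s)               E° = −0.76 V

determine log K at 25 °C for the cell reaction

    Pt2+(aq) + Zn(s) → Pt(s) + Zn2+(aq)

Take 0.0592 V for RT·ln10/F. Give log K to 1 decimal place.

log K = 66.2

The Pt²⁺/Pt couple is reduced (cathode); E°cell = +1.20 − (−0.76) = +1.96 V with n = 2.
At equilibrium E = 0, so log K = nE°cell / 0.0592 = (2)(+1.96) / 0.0592 = 66.2.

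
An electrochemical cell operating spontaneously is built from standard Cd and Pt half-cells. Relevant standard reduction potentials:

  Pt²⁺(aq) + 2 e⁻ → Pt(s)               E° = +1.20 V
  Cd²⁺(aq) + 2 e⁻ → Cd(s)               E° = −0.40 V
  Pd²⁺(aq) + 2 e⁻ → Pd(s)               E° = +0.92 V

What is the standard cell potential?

+1.60 V

The Pt²⁺/Pt couple has the higher E°, so Pt ion is reduced (cathode) and Cd is oxidized (anode).
E°cell = E°(cathode) − E°(anode) = +1.20 − (−0.40) = +1.60 V.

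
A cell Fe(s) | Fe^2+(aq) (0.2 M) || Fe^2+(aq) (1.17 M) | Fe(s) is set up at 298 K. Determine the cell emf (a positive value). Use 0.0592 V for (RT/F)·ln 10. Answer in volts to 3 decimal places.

For a concentration cell E°cell = 0, since both electrodes use the same couple.
The compartment with the higher Fe^2+(aq) concentration (1.17 M) acts as the cathode; ions are reduced there and produced at the dilute (0.2 M) anode.
With n = 2, Ecell = −(0.0592/2)·log([dilute]/[conc]) = −(0.0592/2)·log(0.2/1.17) = +0.023 V.

0.023 V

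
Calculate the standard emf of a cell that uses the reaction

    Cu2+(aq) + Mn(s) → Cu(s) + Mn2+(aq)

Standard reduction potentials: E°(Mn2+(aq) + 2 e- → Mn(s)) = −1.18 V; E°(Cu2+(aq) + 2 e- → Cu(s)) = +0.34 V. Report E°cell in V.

Cu2+(aq) gains electrons, so the Cu²⁺/Cu couple is the cathode; the Mn²⁺/Mn couple is the anode.
E°cell = E°(cathode) − E°(anode) = +0.34 − (−1.18) = +1.52 V.
The positive value indicates the reaction is spontaneous as written.

+1.52 V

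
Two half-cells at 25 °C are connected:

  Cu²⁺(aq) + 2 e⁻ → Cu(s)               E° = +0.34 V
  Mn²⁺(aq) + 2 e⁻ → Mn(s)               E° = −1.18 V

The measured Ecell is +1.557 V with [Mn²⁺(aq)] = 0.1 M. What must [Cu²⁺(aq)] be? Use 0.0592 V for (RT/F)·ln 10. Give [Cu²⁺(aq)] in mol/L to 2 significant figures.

1.8 M

With Cu²⁺/Cu at the cathode and Mn²⁺/Mn at the anode, E°cell = +0.34 − (−1.18) = +1.52 V (n = 2).
From the Nernst equation, log Q = n(E° − E)/0.0592 = 2·(+1.52 − (+1.557))/0.0592 = −1.250.
The balanced reaction is Cu²⁺(aq) + Mn(s) → Cu(s) + Mn²⁺(aq), so Q = [Mn²⁺(aq)] / [Cu²⁺(aq)].
Isolating [Cu²⁺(aq)] in Q = 10^{−1.250} yields log [Cu²⁺(aq)] = 0.250, i.e. 1.8 M.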